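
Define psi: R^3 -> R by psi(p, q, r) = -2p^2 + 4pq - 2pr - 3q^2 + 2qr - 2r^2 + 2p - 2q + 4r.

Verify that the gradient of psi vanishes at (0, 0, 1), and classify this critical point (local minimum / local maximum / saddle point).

∇psi = (-4p + 4q - 2r + 2, 4p - 6q + 2r - 2, -2p + 2q - 4r + 4); substituting (0, 0, 1) gives ∇psi = (0, 0, 0), so (0, 0, 1) is indeed a critical point.
The Hessian is constant: H = [[-4, 4, -2], [4, -6, 2], [-2, 2, -4]].
Leading principal minors: Δ₁ = -4, Δ₂ = 8, Δ₃ = -24.
The minors alternate sign starting negative (−, +, −), so H is negative definite: a local maximum.

local maximum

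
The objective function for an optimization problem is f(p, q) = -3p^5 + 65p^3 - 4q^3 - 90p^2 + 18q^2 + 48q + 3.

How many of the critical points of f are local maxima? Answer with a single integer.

2

f separates as a function of p plus a function of q, so ∇f=0 decouples.
∂f/∂p = -15p(p - 3)(p - 1)(p + 4) = 0 at p ∈ {-4, 0, 1, 3}; ∂f/∂q = -12(q - 4)(q + 1) = 0 at q ∈ {-1, 4}.
The Hessian is diagonal: diag(f_pp, f_qq). Second derivatives: f_pp(-4)=2100, f_pp(0)=-180, f_pp(1)=150, f_pp(3)=-630; f_qq(-1)=60, f_qq(4)=-60.
Local maxima occur where both diagonal entries negative: (0, 4), (3, 4). Count: 2.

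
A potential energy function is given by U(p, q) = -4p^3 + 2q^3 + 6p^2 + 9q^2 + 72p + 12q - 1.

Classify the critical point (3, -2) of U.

The mixed partial ∂²U/∂p∂q is 0, so the Hessian at any point is diag(U_pp, U_qq) = diag(12(-2p + 1), 6(2q + 3)).
At (3, -2): H = diag(-60, -6).
Both eigenvalues are negative, so H is negative definite: a local maximum.

local maximum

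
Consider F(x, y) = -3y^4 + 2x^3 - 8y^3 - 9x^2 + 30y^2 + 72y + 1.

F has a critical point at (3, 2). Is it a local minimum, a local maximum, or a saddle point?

saddle point

The mixed partial ∂²F/∂x∂y is 0, so the Hessian at any point is diag(F_xx, F_yy) = diag(6(2x - 3), 12(-3y^2 - 4y + 5)).
At (3, 2): H = diag(18, -180).
The eigenvalues have opposite signs, so H is indefinite: a saddle point.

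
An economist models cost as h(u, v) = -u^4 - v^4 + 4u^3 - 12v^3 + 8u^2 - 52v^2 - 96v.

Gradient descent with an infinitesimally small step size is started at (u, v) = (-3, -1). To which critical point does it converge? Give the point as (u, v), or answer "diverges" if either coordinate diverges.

h is separable, so gradient descent decouples: u follows -∂h/∂u, v follows -∂h/∂v.
∂h/∂u = -4u(u - 4)(u + 1); at u=-3 this is 168, so u decreases.
∂h/∂v = -4(v + 2)(v + 3)(v + 4); at v=-1 this is -24, so v increases.
The u-coordinate has no critical point in that direction and runs off to infinity.

diverges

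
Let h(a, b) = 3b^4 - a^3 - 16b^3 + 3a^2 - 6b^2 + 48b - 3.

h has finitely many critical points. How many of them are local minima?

h separates as a function of a plus a function of b, so ∇h=0 decouples.
∂h/∂a = -3a(a - 2) = 0 at a ∈ {0, 2}; ∂h/∂b = 12(b - 4)(b - 1)(b + 1) = 0 at b ∈ {-1, 1, 4}.
The Hessian is diagonal: diag(h_aa, h_bb). Second derivatives: h_aa(0)=6, h_aa(2)=-6; h_bb(-1)=120, h_bb(1)=-72, h_bb(4)=180.
Local minima occur where both diagonal entries positive: (0, -1), (0, 4). Count: 2.

2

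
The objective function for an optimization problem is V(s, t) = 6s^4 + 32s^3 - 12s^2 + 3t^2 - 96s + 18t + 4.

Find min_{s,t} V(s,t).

-343

V(s,t) separates as P(s) + Q(t) + 4, so its minimum is min P + min Q + 4.
P'(s) = 24(s - 1)(s + 1)(s + 4) vanishes at s ∈ {-4, -1, 1}; Q'(t) = 6(t + 3) vanishes at t ∈ {-3}.
Local minima of P (where P''>0): P(-4)=-320, P(1)=-70. Local minima of Q: Q(-3)=-27.
So the global minimum of V is P(-4) + Q(-3) + 4 = -320 − 27 + 4 = -343, attained at (-4, -3).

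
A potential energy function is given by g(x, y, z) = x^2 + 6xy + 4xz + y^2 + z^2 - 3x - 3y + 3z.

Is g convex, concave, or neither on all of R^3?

g is quadratic, so its Hessian is the constant matrix H = [[2, 6, 4], [6, 2, 0], [4, 0, 2]].
Leading principal minors: 2, -32, -96.
Neither pattern holds ⇒ H is indefinite ⇒ neither convex nor concave.

neither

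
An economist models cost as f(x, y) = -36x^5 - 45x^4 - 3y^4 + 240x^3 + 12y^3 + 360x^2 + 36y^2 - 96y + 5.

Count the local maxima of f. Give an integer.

4

f separates as a function of x plus a function of y, so ∇f=0 decouples.
∂f/∂x = -180x(x - 2)(x + 1)(x + 2) = 0 at x ∈ {-2, -1, 0, 2}; ∂f/∂y = -12(y - 4)(y - 1)(y + 2) = 0 at y ∈ {-2, 1, 4}.
The Hessian is diagonal: diag(f_xx, f_yy). Second derivatives: f_xx(-2)=1440, f_xx(-1)=-540, f_xx(0)=720, f_xx(2)=-4320; f_yy(-2)=-216, f_yy(1)=108, f_yy(4)=-216.
Local maxima occur where both diagonal entries negative: (-1, -2), (-1, 4), (2, -2), (2, 4). Count: 4.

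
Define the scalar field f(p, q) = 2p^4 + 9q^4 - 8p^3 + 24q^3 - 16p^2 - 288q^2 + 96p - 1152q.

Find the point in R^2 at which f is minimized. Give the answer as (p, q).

f(p,q) separates as A(p) + B(q), so its minimum is min A + min B.
A'(p) = 8(p - 3)(p - 2)(p + 2) vanishes at p ∈ {-2, 2, 3}; B'(q) = 36(q - 4)(q + 2)(q + 4) vanishes at q ∈ {-4, -2, 4}.
Local minima of A (where A''>0): A(-2)=-160, A(3)=90. Local minima of B: B(-4)=768, B(4)=-5376.
So the global minimum of f is A(-2) + B(4) = -160 − 5376 = -5536, attained at (-2, 4).

(-2, 4)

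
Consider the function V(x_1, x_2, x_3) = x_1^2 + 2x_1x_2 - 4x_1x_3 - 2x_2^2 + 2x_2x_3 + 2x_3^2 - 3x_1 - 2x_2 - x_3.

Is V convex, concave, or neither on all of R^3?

V is quadratic, so its Hessian is the constant matrix H = [[2, 2, -4], [2, -4, 2], [-4, 2, 4]].
Leading principal minors: 2, -12, -24.
Neither pattern holds ⇒ H is indefinite ⇒ neither convex nor concave.

neither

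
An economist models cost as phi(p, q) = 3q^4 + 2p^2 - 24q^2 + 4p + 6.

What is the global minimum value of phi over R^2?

phi(p,q) separates as A(p) + B(q) + 6, so its minimum is min A + min B + 6.
A'(p) = 4p + 4 vanishes at p ∈ {-1}; B'(q) = 12q(q - 2)(q + 2) vanishes at q ∈ {-2, 0, 2}.
Local minima of A (where A''>0): A(-1)=-2. Local minima of B: B(-2)=-48, B(2)=-48.
So the global minimum of phi is A(-1) + B(-2) + 6 = -2 − 48 + 6 = -44, attained at (-1, -2).

-44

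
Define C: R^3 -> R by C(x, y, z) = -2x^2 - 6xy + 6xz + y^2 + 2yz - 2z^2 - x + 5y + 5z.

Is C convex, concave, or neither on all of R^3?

neither

C is quadratic, so its Hessian is the constant matrix H = [[-4, -6, 6], [-6, 2, 2], [6, 2, -4]].
Leading principal minors: -4, -44, -24.
Neither pattern holds ⇒ H is indefinite ⇒ neither convex nor concave.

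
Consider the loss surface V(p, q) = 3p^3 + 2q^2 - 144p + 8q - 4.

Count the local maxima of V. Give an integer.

0

V separates as a function of p plus a function of q, so ∇V=0 decouples.
∂V/∂p = 9(p - 4)(p + 4) = 0 at p ∈ {-4, 4}; ∂V/∂q = 4(q + 2) = 0 at q ∈ {-2}.
The Hessian is diagonal: diag(V_pp, V_qq). Second derivatives: V_pp(-4)=-72, V_pp(4)=72; V_qq(-2)=4.
Local maxima occur where both diagonal entries negative: none. Count: 0.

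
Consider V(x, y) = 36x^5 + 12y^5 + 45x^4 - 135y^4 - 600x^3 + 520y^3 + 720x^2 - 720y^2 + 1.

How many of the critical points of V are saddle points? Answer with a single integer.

8

V separates as a function of x plus a function of y, so ∇V=0 decouples.
∂V/∂x = 180x(x - 2)(x - 1)(x + 4) = 0 at x ∈ {-4, 0, 1, 2}; ∂V/∂y = 60y(y - 4)(y - 3)(y - 2) = 0 at y ∈ {0, 2, 3, 4}.
The Hessian is diagonal: diag(V_xx, V_yy). Second derivatives: V_xx(-4)=-21600, V_xx(0)=1440, V_xx(1)=-900, V_xx(2)=2160; V_yy(0)=-1440, V_yy(2)=240, V_yy(3)=-180, V_yy(4)=480.
Saddle points occur where the two diagonal entries have opposite signs: (-4, 2), (-4, 4), (0, 0), (0, 3), (1, 2), (1, 4), (2, 0), (2, 3). Count: 8.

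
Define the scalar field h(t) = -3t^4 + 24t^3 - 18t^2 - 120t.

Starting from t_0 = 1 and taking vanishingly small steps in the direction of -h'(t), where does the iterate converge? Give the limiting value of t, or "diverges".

2

h'(t) = -12(t - 5)(t - 2)(t + 1), so h'(1) = -96.
Gradient descent moves in the -h' direction, i.e. t is increasing.
The nearest critical point in that direction is t = 2, where h'' = 108 > 0 (a local minimum). The iterate converges there.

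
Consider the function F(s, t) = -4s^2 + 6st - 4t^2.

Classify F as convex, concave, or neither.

concave

F is quadratic, so its Hessian is the constant matrix H = [[-8, 6], [6, -8]].
det(H) = 28, tr(H) = -16.
det(H) > 0 and tr(H) < 0, so H is negative definite everywhere: concave.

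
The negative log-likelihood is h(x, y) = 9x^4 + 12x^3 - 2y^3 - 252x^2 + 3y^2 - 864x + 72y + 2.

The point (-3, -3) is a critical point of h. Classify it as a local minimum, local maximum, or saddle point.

The mixed partial ∂²h/∂x∂y is 0, so the Hessian at any point is diag(h_xx, h_yy) = diag(36(3x^2 + 2x - 14), 6(-2y + 1)).
At (-3, -3): H = diag(252, 42).
Both eigenvalues are positive, so H is positive definite: a local minimum.

local minimum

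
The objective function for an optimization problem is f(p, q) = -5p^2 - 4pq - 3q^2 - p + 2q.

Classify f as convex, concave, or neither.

concave

f is quadratic, so its Hessian is the constant matrix H = [[-10, -4], [-4, -6]].
det(H) = 44, tr(H) = -16.
det(H) > 0 and tr(H) < 0, so H is negative definite everywhere: concave.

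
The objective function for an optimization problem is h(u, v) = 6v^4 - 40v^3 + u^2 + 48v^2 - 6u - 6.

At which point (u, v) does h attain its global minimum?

h(u,v) separates as P(u) + Q(v) − 6, so its minimum is min P + min Q − 6.
P'(u) = 2u - 6 vanishes at u ∈ {3}; Q'(v) = 24v(v - 4)(v - 1) vanishes at v ∈ {0, 1, 4}.
Local minima of P (where P''>0): P(3)=-9. Local minima of Q: Q(0)=0, Q(4)=-256.
So the global minimum of h is P(3) + Q(4) − 6 = -9 − 256 − 6 = -271, attained at (3, 4).

(3, 4)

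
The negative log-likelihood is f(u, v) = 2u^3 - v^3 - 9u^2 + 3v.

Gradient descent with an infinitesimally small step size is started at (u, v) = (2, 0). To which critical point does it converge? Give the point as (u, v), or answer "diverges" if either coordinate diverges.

f is separable, so gradient descent decouples: u follows -∂f/∂u, v follows -∂f/∂v.
∂f/∂u = 6u(u - 3); at u=2 this is -12, so u increases.
∂f/∂v = -3(v - 1)(v + 1); at v=0 this is 3, so v decreases.
u converges to its nearest critical value 3 (a local min of the u-part); v converges to -1. The iterate converges to (3, -1).

(3, -1)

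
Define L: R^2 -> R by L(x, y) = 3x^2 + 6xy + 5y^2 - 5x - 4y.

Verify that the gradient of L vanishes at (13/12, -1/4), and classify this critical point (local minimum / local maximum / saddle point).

local minimum

∇L = (6x + 6y - 5, 6x + 10y - 4); substituting (13/12, -1/4) gives ∇L = (0, 0), so (13/12, -1/4) is indeed a critical point.
The Hessian of L is constant: H = [[6, 6], [6, 10]].
det(H) = 6·10 − 6² = 24.
det(H) > 0 and tr(H) = 16 > 0, so H is positive definite and the point is a local minimum.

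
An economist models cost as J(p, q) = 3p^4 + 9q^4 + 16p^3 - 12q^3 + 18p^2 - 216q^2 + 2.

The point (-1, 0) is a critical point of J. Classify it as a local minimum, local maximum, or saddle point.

local maximum

The mixed partial ∂²J/∂p∂q is 0, so the Hessian at any point is diag(J_pp, J_qq) = diag(12(3p^2 + 8p + 3), 36(3q^2 - 2q - 12)).
At (-1, 0): H = diag(-24, -432).
Both eigenvalues are negative, so H is negative definite: a local maximum.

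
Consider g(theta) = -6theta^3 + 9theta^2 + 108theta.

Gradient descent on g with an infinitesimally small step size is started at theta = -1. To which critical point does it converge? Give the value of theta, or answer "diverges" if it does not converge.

-2

g'(theta) = -18(theta - 3)(theta + 2), so g'(-1) = 72.
Gradient descent moves in the -g' direction, i.e. theta is decreasing.
The nearest critical point in that direction is theta = -2, where g'' = 90 > 0 (a local minimum). The iterate converges there.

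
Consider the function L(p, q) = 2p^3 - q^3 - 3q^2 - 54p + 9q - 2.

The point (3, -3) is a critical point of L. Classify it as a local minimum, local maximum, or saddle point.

The mixed partial ∂²L/∂p∂q is 0, so the Hessian at any point is diag(L_pp, L_qq) = diag(12p, -6(q + 1)).
At (3, -3): H = diag(36, 12).
Both eigenvalues are positive, so H is positive definite: a local minimum.

local minimum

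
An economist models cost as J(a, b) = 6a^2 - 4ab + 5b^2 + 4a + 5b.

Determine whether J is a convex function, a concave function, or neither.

J is quadratic, so its Hessian is the constant matrix H = [[12, -4], [-4, 10]].
det(H) = 104, tr(H) = 22.
det(H) > 0 and tr(H) > 0, so H is positive definite everywhere: convex.

convex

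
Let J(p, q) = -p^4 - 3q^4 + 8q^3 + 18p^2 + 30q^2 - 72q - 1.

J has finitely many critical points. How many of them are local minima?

1

J separates as a function of p plus a function of q, so ∇J=0 decouples.
∂J/∂p = -4p(p - 3)(p + 3) = 0 at p ∈ {-3, 0, 3}; ∂J/∂q = -12(q - 3)(q - 1)(q + 2) = 0 at q ∈ {-2, 1, 3}.
The Hessian is diagonal: diag(J_pp, J_qq). Second derivatives: J_pp(-3)=-72, J_pp(0)=36, J_pp(3)=-72; J_qq(-2)=-180, J_qq(1)=72, J_qq(3)=-120.
Local minima occur where both diagonal entries positive: (0, 1). Count: 1.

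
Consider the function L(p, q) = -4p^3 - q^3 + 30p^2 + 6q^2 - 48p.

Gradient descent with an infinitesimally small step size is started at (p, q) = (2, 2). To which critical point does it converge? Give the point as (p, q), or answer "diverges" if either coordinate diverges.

L is separable, so gradient descent decouples: p follows -∂L/∂p, q follows -∂L/∂q.
∂L/∂p = -12(p - 4)(p - 1); at p=2 this is 24, so p decreases.
∂L/∂q = -3q(q - 4); at q=2 this is 12, so q decreases.
p converges to its nearest critical value 1 (a local min of the p-part); q converges to 0. The iterate converges to (1, 0).

(1, 0)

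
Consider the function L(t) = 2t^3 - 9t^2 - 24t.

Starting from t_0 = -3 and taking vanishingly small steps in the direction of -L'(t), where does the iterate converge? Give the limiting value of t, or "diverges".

diverges

L'(t) = 6(t - 4)(t + 1), so L'(-3) = 84.
Gradient descent moves in the -L' direction, i.e. t is decreasing.
There is no critical point below t=-3, and L' keeps the same sign, so the iterate runs off to −∞.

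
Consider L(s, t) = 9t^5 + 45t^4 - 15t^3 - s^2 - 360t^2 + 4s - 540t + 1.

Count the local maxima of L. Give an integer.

2

L separates as a function of s plus a function of t, so ∇L=0 decouples.
∂L/∂s = -2(s - 2) = 0 at s ∈ {2}; ∂L/∂t = 45(t - 2)(t + 1)(t + 2)(t + 3) = 0 at t ∈ {-3, -2, -1, 2}.
The Hessian is diagonal: diag(L_ss, L_tt). Second derivatives: L_ss(2)=-2; L_tt(-3)=-450, L_tt(-2)=180, L_tt(-1)=-270, L_tt(2)=2700.
Local maxima occur where both diagonal entries negative: (2, -3), (2, -1). Count: 2.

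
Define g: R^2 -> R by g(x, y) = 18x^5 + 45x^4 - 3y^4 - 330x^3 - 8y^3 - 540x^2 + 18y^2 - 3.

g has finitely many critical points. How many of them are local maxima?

g separates as a function of x plus a function of y, so ∇g=0 decouples.
∂g/∂x = 90x(x - 3)(x + 1)(x + 4) = 0 at x ∈ {-4, -1, 0, 3}; ∂g/∂y = -12y(y - 1)(y + 3) = 0 at y ∈ {-3, 0, 1}.
The Hessian is diagonal: diag(g_xx, g_yy). Second derivatives: g_xx(-4)=-7560, g_xx(-1)=1080, g_xx(0)=-1080, g_xx(3)=7560; g_yy(-3)=-144, g_yy(0)=36, g_yy(1)=-48.
Local maxima occur where both diagonal entries negative: (-4, -3), (-4, 1), (0, -3), (0, 1). Count: 4.

4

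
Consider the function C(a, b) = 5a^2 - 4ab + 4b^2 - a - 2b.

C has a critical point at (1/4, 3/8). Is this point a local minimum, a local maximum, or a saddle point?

The Hessian of C is constant: H = [[10, -4], [-4, 8]].
det(H) = 10·8 − (-4)² = 64.
det(H) > 0 and tr(H) = 18 > 0, so H is positive definite and the point is a local minimum.

local minimum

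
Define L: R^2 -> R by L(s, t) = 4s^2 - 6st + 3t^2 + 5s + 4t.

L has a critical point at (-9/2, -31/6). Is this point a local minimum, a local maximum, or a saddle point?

local minimum

The Hessian of L is constant: H = [[8, -6], [-6, 6]].
det(H) = 8·6 − (-6)² = 12.
det(H) > 0 and tr(H) = 14 > 0, so H is positive definite and the point is a local minimum.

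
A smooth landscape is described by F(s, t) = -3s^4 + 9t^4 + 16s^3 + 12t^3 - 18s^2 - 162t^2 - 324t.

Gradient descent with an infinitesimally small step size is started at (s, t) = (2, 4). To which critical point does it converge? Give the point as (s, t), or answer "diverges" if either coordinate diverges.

F is separable, so gradient descent decouples: s follows -∂F/∂s, t follows -∂F/∂t.
∂F/∂s = -12s(s - 3)(s - 1); at s=2 this is 24, so s decreases.
∂F/∂t = 36(t - 3)(t + 1)(t + 3); at t=4 this is 1260, so t decreases.
s converges to its nearest critical value 1 (a local min of the s-part); t converges to 3. The iterate converges to (1, 3).

(1, 3)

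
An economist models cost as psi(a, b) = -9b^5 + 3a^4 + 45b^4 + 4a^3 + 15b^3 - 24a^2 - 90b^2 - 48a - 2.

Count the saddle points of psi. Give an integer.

6

psi separates as a function of a plus a function of b, so ∇psi=0 decouples.
∂psi/∂a = 12(a - 2)(a + 1)(a + 2) = 0 at a ∈ {-2, -1, 2}; ∂psi/∂b = -45b(b - 4)(b - 1)(b + 1) = 0 at b ∈ {-1, 0, 1, 4}.
The Hessian is diagonal: diag(psi_aa, psi_bb). Second derivatives: psi_aa(-2)=48, psi_aa(-1)=-36, psi_aa(2)=144; psi_bb(-1)=450, psi_bb(0)=-180, psi_bb(1)=270, psi_bb(4)=-2700.
Saddle points occur where the two diagonal entries have opposite signs: (-2, 0), (-2, 4), (-1, -1), (-1, 1), (2, 0), (2, 4). Count: 6.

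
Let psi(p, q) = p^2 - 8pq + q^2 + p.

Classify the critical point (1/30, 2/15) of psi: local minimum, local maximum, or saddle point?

The Hessian of psi is constant: H = [[2, -8], [-8, 2]].
det(H) = 2·2 − (-8)² = -60.
Since det(H) < 0, H is indefinite and the critical point is a saddle point.

saddle point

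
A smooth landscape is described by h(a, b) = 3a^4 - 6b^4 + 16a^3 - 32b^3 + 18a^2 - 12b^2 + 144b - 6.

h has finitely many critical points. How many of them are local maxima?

h separates as a function of a plus a function of b, so ∇h=0 decouples.
∂h/∂a = 12a(a + 1)(a + 3) = 0 at a ∈ {-3, -1, 0}; ∂h/∂b = -24(b - 1)(b + 2)(b + 3) = 0 at b ∈ {-3, -2, 1}.
The Hessian is diagonal: diag(h_aa, h_bb). Second derivatives: h_aa(-3)=72, h_aa(-1)=-24, h_aa(0)=36; h_bb(-3)=-96, h_bb(-2)=72, h_bb(1)=-288.
Local maxima occur where both diagonal entries negative: (-1, -3), (-1, 1). Count: 2.

2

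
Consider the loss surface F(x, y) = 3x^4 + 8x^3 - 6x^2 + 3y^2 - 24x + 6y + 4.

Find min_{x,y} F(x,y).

-18

F(x,y) separates as P(x) + Q(y) + 4, so its minimum is min P + min Q + 4.
P'(x) = 12(x - 1)(x + 1)(x + 2) vanishes at x ∈ {-2, -1, 1}; Q'(y) = 6y + 6 vanishes at y ∈ {-1}.
Local minima of P (where P''>0): P(-2)=8, P(1)=-19. Local minima of Q: Q(-1)=-3.
So the global minimum of F is P(1) + Q(-1) + 4 = -19 − 3 + 4 = -18, attained at (1, -1).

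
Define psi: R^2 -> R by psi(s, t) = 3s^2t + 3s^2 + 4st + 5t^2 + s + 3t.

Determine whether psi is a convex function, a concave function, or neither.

The term 3s^2t is cubic, so the Hessian is not constant.
∂²psi/∂s² = 6t + 6, which takes both signs as t varies (negative for sufficiently negative t). A diagonal entry of the Hessian changing sign means the Hessian is neither positive- nor negative-semidefinite on all of R^2.

neither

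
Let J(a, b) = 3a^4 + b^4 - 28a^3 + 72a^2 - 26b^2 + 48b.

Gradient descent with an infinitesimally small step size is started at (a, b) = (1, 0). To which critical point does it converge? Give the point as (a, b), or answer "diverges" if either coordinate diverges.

(0, -4)

J is separable, so gradient descent decouples: a follows -∂J/∂a, b follows -∂J/∂b.
∂J/∂a = 12a(a - 4)(a - 3); at a=1 this is 72, so a decreases.
∂J/∂b = 4(b - 3)(b - 1)(b + 4); at b=0 this is 48, so b decreases.
a converges to its nearest critical value 0 (a local min of the a-part); b converges to -4. The iterate converges to (0, -4).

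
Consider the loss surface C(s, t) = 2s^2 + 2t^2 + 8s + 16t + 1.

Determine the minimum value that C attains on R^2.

-39

C(s,t) separates as P(s) + Q(t) + 1, so its minimum is min P + min Q + 1.
P'(s) = 4s + 8 vanishes at s ∈ {-2}; Q'(t) = 4(t + 4) vanishes at t ∈ {-4}.
Local minima of P (where P''>0): P(-2)=-8. Local minima of Q: Q(-4)=-32.
So the global minimum of C is P(-2) + Q(-4) + 1 = -8 − 32 + 1 = -39, attained at (-2, -4).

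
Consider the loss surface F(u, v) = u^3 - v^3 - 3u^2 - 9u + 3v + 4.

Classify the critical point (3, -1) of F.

local minimum

The mixed partial ∂²F/∂u∂v is 0, so the Hessian at any point is diag(F_uu, F_vv) = diag(6(u - 1), -6v).
At (3, -1): H = diag(12, 6).
Both eigenvalues are positive, so H is positive definite: a local minimum.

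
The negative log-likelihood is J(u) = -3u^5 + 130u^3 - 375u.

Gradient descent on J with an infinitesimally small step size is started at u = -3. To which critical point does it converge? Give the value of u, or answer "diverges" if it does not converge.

-5

J'(u) = -15(u - 5)(u - 1)(u + 1)(u + 5), so J'(-3) = 1920.
Gradient descent moves in the -J' direction, i.e. u is decreasing.
The nearest critical point in that direction is u = -5, where J'' = 3600 > 0 (a local minimum). The iterate converges there.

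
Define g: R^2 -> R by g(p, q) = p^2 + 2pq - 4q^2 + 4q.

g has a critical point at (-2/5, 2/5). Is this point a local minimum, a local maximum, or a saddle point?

saddle point

The Hessian of g is constant: H = [[2, 2], [2, -8]].
det(H) = 2·(-8) − 2² = -20.
Since det(H) < 0, H is indefinite and the critical point is a saddle point.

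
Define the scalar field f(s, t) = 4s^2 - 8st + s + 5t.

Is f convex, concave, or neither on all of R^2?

f is quadratic, so its Hessian is the constant matrix H = [[8, -8], [-8, 0]].
det(H) = -64, tr(H) = 8.
det(H) < 0, so H is indefinite: neither convex nor concave.

neither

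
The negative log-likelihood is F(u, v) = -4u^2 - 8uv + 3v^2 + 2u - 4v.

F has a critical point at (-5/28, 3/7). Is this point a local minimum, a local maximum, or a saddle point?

The Hessian of F is constant: H = [[-8, -8], [-8, 6]].
det(H) = (-8)·6 − (-8)² = -112.
Since det(H) < 0, H is indefinite and the critical point is a saddle point.

saddle point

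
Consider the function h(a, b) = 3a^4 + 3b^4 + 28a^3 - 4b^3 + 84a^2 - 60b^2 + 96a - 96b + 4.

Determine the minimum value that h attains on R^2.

h(a,b) separates as P(a) + Q(b) + 4, so its minimum is min P + min Q + 4.
P'(a) = 12(a + 1)(a + 2)(a + 4) vanishes at a ∈ {-4, -2, -1}; Q'(b) = 12(b - 4)(b + 1)(b + 2) vanishes at b ∈ {-2, -1, 4}.
Local minima of P (where P''>0): P(-4)=-64, P(-1)=-37. Local minima of Q: Q(-2)=32, Q(4)=-832.
So the global minimum of h is P(-4) + Q(4) + 4 = -64 − 832 + 4 = -892, attained at (-4, 4).

-892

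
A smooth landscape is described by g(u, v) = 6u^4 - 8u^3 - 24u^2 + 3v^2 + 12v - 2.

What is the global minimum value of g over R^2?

-78

g(u,v) separates as P(u) + Q(v) − 2, so its minimum is min P + min Q − 2.
P'(u) = 24u(u - 2)(u + 1) vanishes at u ∈ {-1, 0, 2}; Q'(v) = 6v + 12 vanishes at v ∈ {-2}.
Local minima of P (where P''>0): P(-1)=-10, P(2)=-64. Local minima of Q: Q(-2)=-12.
So the global minimum of g is P(2) + Q(-2) − 2 = -64 − 12 − 2 = -78, attained at (2, -2).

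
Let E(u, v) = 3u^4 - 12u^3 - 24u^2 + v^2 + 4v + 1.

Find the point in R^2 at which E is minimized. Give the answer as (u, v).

(4, -2)

E(u,v) separates as P(u) + Q(v) + 1, so its minimum is min P + min Q + 1.
P'(u) = 12u(u - 4)(u + 1) vanishes at u ∈ {-1, 0, 4}; Q'(v) = 2v + 4 vanishes at v ∈ {-2}.
Local minima of P (where P''>0): P(-1)=-9, P(4)=-384. Local minima of Q: Q(-2)=-4.
So the global minimum of E is P(4) + Q(-2) + 1 = -384 − 4 + 1 = -387, attained at (4, -2).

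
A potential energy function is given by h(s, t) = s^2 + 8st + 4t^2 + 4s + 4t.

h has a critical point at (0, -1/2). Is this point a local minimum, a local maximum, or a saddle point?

The Hessian of h is constant: H = [[2, 8], [8, 8]].
det(H) = 2·8 − 8² = -48.
Since det(H) < 0, H is indefinite and the critical point is a saddle point.

saddle point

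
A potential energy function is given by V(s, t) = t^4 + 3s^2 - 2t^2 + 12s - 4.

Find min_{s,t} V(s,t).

V(s,t) separates as P(s) + Q(t) − 4, so its minimum is min P + min Q − 4.
P'(s) = 6s + 12 vanishes at s ∈ {-2}; Q'(t) = 4t(t - 1)(t + 1) vanishes at t ∈ {-1, 0, 1}.
Local minima of P (where P''>0): P(-2)=-12. Local minima of Q: Q(-1)=-1, Q(1)=-1.
So the global minimum of V is P(-2) + Q(-1) − 4 = -12 − 1 − 4 = -17, attained at (-2, -1).

-17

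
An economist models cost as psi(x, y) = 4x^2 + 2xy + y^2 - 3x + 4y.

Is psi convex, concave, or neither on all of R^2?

psi is quadratic, so its Hessian is the constant matrix H = [[8, 2], [2, 2]].
det(H) = 12, tr(H) = 10.
det(H) > 0 and tr(H) > 0, so H is positive definite everywhere: convex.

convex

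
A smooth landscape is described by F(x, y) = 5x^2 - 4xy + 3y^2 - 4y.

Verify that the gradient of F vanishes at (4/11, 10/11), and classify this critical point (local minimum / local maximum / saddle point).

∇F = (10x - 4y, -4x + 6y - 4); substituting (4/11, 10/11) gives ∇F = (0, 0), so (4/11, 10/11) is indeed a critical point.
The Hessian of F is constant: H = [[10, -4], [-4, 6]].
det(H) = 10·6 − (-4)² = 44.
det(H) > 0 and tr(H) = 16 > 0, so H is positive definite and the point is a local minimum.

local minimum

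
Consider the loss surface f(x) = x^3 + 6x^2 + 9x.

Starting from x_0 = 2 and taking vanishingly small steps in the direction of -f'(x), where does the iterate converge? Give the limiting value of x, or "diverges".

f'(x) = 3(x + 1)(x + 3), so f'(2) = 45.
Gradient descent moves in the -f' direction, i.e. x is decreasing.
The nearest critical point in that direction is x = -1, where f'' = 6 > 0 (a local minimum). The iterate converges there.

-1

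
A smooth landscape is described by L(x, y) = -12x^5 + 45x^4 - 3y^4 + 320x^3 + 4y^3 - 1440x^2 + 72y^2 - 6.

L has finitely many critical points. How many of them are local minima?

L separates as a function of x plus a function of y, so ∇L=0 decouples.
∂L/∂x = -60x(x - 4)(x - 3)(x + 4) = 0 at x ∈ {-4, 0, 3, 4}; ∂L/∂y = -12y(y - 4)(y + 3) = 0 at y ∈ {-3, 0, 4}.
The Hessian is diagonal: diag(L_xx, L_yy). Second derivatives: L_xx(-4)=13440, L_xx(0)=-2880, L_xx(3)=1260, L_xx(4)=-1920; L_yy(-3)=-252, L_yy(0)=144, L_yy(4)=-336.
Local minima occur where both diagonal entries positive: (-4, 0), (3, 0). Count: 2.

2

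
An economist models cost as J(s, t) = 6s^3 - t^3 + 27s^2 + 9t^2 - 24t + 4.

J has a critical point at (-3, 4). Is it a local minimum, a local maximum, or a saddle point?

The mixed partial ∂²J/∂s∂t is 0, so the Hessian at any point is diag(J_ss, J_tt) = diag(18(2s + 3), 6(-t + 3)).
At (-3, 4): H = diag(-54, -6).
Both eigenvalues are negative, so H is negative definite: a local maximum.

local maximum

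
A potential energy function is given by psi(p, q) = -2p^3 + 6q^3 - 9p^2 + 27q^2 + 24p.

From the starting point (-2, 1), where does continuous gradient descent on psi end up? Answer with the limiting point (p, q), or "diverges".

psi is separable, so gradient descent decouples: p follows -∂psi/∂p, q follows -∂psi/∂q.
∂psi/∂p = -6(p - 1)(p + 4); at p=-2 this is 36, so p decreases.
∂psi/∂q = 18q(q + 3); at q=1 this is 72, so q decreases.
p converges to its nearest critical value -4 (a local min of the p-part); q converges to 0. The iterate converges to (-4, 0).

(-4, 0)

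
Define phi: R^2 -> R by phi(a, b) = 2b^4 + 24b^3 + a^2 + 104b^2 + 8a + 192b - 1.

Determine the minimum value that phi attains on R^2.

-145

phi(a,b) separates as P(a) + Q(b) − 1, so its minimum is min P + min Q − 1.
P'(a) = 2a + 8 vanishes at a ∈ {-4}; Q'(b) = 8(b + 2)(b + 3)(b + 4) vanishes at b ∈ {-4, -3, -2}.
Local minima of P (where P''>0): P(-4)=-16. Local minima of Q: Q(-4)=-128, Q(-2)=-128.
So the global minimum of phi is P(-4) + Q(-4) − 1 = -16 − 128 − 1 = -145, attained at (-4, -4).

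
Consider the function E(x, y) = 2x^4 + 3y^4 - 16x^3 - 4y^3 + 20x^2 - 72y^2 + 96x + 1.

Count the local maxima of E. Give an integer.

1

E separates as a function of x plus a function of y, so ∇E=0 decouples.
∂E/∂x = 8(x - 4)(x - 3)(x + 1) = 0 at x ∈ {-1, 3, 4}; ∂E/∂y = 12y(y - 4)(y + 3) = 0 at y ∈ {-3, 0, 4}.
The Hessian is diagonal: diag(E_xx, E_yy). Second derivatives: E_xx(-1)=160, E_xx(3)=-32, E_xx(4)=40; E_yy(-3)=252, E_yy(0)=-144, E_yy(4)=336.
Local maxima occur where both diagonal entries negative: (3, 0). Count: 1.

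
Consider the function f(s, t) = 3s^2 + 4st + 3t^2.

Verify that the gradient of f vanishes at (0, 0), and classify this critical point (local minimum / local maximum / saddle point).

local minimum

∇f = (6s + 4t, 4s + 6t); substituting (0, 0) gives ∇f = (0, 0), so (0, 0) is indeed a critical point.
The Hessian of f is constant: H = [[6, 4], [4, 6]].
det(H) = 6·6 − 4² = 20.
det(H) > 0 and tr(H) = 12 > 0, so H is positive definite and the point is a local minimum.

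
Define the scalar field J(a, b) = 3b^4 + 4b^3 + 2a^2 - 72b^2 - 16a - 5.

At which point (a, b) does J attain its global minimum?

J(a,b) separates as P(a) + Q(b) − 5, so its minimum is min P + min Q − 5.
P'(a) = 4a - 16 vanishes at a ∈ {4}; Q'(b) = 12b(b - 3)(b + 4) vanishes at b ∈ {-4, 0, 3}.
Local minima of P (where P''>0): P(4)=-32. Local minima of Q: Q(-4)=-640, Q(3)=-297.
So the global minimum of J is P(4) + Q(-4) − 5 = -32 − 640 − 5 = -677, attained at (4, -4).

(4, -4)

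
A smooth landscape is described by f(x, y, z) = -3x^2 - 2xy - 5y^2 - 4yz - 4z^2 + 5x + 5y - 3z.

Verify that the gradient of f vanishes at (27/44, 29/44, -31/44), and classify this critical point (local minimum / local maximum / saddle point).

∇f = (-6x - 2y + 5, -2x - 10y - 4z + 5, -4y - 8z - 3); substituting (27/44, 29/44, -31/44) gives ∇f = (0, 0, 0), so (27/44, 29/44, -31/44) is indeed a critical point.
The Hessian is constant: H = [[-6, -2, 0], [-2, -10, -4], [0, -4, -8]].
Leading principal minors: Δ₁ = -6, Δ₂ = 56, Δ₃ = -352.
The minors alternate sign starting negative (−, +, −), so H is negative definite: a local maximum.

local maximum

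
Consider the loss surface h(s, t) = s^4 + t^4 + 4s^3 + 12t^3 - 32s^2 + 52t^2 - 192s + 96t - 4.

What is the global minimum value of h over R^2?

-836

h(s,t) separates as P(s) + Q(t) − 4, so its minimum is min P + min Q − 4.
P'(s) = 4(s - 4)(s + 3)(s + 4) vanishes at s ∈ {-4, -3, 4}; Q'(t) = 4(t + 2)(t + 3)(t + 4) vanishes at t ∈ {-4, -3, -2}.
Local minima of P (where P''>0): P(-4)=256, P(4)=-768. Local minima of Q: Q(-4)=-64, Q(-2)=-64.
So the global minimum of h is P(4) + Q(-4) − 4 = -768 − 64 − 4 = -836, attained at (4, -4).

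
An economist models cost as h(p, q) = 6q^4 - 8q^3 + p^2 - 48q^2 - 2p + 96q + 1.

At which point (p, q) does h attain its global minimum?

h(p,q) separates as A(p) + B(q) + 1, so its minimum is min A + min B + 1.
A'(p) = 2p - 2 vanishes at p ∈ {1}; B'(q) = 24(q - 2)(q - 1)(q + 2) vanishes at q ∈ {-2, 1, 2}.
Local minima of A (where A''>0): A(1)=-1. Local minima of B: B(-2)=-224, B(2)=32.
So the global minimum of h is A(1) + B(-2) + 1 = -1 − 224 + 1 = -224, attained at (1, -2).

(1, -2)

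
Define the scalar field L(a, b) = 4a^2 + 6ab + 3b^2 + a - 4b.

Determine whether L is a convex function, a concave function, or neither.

convex

L is quadratic, so its Hessian is the constant matrix H = [[8, 6], [6, 6]].
det(H) = 12, tr(H) = 14.
det(H) > 0 and tr(H) > 0, so H is positive definite everywhere: convex.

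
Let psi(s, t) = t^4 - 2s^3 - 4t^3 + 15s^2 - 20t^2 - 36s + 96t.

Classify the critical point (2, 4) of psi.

local minimum

The mixed partial ∂²psi/∂s∂t is 0, so the Hessian at any point is diag(psi_ss, psi_tt) = diag(6(-2s + 5), 4(3t^2 - 6t - 10)).
At (2, 4): H = diag(6, 56).
Both eigenvalues are positive, so H is positive definite: a local minimum.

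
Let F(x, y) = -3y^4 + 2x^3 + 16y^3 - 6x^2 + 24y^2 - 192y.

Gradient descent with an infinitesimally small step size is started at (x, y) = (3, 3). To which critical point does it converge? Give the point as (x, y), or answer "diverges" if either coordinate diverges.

F is separable, so gradient descent decouples: x follows -∂F/∂x, y follows -∂F/∂y.
∂F/∂x = 6x(x - 2); at x=3 this is 18, so x decreases.
∂F/∂y = -12(y - 4)(y - 2)(y + 2); at y=3 this is 60, so y decreases.
x converges to its nearest critical value 2 (a local min of the x-part); y converges to 2. The iterate converges to (2, 2).

(2, 2)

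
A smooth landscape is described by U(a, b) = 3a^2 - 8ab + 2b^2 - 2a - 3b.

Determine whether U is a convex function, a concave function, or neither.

neither

U is quadratic, so its Hessian is the constant matrix H = [[6, -8], [-8, 4]].
det(H) = -40, tr(H) = 10.
det(H) < 0, so H is indefinite: neither convex nor concave.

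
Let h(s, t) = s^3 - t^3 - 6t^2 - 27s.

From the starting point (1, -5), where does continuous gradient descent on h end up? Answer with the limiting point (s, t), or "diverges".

h is separable, so gradient descent decouples: s follows -∂h/∂s, t follows -∂h/∂t.
∂h/∂s = 3(s - 3)(s + 3); at s=1 this is -24, so s increases.
∂h/∂t = -3t(t + 4); at t=-5 this is -15, so t increases.
s converges to its nearest critical value 3 (a local min of the s-part); t converges to -4. The iterate converges to (3, -4).

(3, -4)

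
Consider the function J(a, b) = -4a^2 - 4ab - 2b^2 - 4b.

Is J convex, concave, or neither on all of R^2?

J is quadratic, so its Hessian is the constant matrix H = [[-8, -4], [-4, -4]].
det(H) = 16, tr(H) = -12.
det(H) > 0 and tr(H) < 0, so H is negative definite everywhere: concave.

concave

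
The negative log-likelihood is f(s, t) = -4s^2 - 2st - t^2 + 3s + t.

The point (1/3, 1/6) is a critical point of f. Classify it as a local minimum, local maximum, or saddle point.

local maximum

The Hessian of f is constant: H = [[-8, -2], [-2, -2]].
det(H) = (-8)·(-2) − (-2)² = 12.
det(H) > 0 and tr(H) = -10 < 0, so H is negative definite and the point is a local maximum.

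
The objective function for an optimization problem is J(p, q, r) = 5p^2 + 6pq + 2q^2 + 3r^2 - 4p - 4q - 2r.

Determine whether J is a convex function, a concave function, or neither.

convex

J is quadratic, so its Hessian is the constant matrix H = [[10, 6, 0], [6, 4, 0], [0, 0, 6]].
Leading principal minors: 10, 4, 24.
All positive ⇒ H ≻ 0 ⇒ convex.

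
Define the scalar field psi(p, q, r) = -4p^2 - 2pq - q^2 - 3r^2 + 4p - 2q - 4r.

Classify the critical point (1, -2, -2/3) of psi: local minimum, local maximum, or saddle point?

local maximum

The Hessian is constant: H = [[-8, -2, 0], [-2, -2, 0], [0, 0, -6]].
Leading principal minors: Δ₁ = -8, Δ₂ = 12, Δ₃ = -72.
The minors alternate sign starting negative (−, +, −), so H is negative definite: a local maximum.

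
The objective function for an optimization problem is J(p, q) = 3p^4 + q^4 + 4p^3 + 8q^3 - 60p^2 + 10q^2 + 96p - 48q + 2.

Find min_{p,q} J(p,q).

-859

J(p,q) separates as A(p) + B(q) + 2, so its minimum is min A + min B + 2.
A'(p) = 12(p - 2)(p - 1)(p + 4) vanishes at p ∈ {-4, 1, 2}; B'(q) = 4(q - 1)(q + 3)(q + 4) vanishes at q ∈ {-4, -3, 1}.
Local minima of A (where A''>0): A(-4)=-832, A(2)=32. Local minima of B: B(-4)=96, B(1)=-29.
So the global minimum of J is A(-4) + B(1) + 2 = -832 − 29 + 2 = -859, attained at (-4, 1).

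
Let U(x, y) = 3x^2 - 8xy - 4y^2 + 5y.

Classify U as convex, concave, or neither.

neither

U is quadratic, so its Hessian is the constant matrix H = [[6, -8], [-8, -8]].
det(H) = -112, tr(H) = -2.
det(H) < 0, so H is indefinite: neither convex nor concave.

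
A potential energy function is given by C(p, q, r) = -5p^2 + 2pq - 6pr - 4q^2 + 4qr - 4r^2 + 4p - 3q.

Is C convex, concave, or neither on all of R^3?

C is quadratic, so its Hessian is the constant matrix H = [[-10, 2, -6], [2, -8, 4], [-6, 4, -8]].
Leading principal minors: -10, 76, -256.
Signs alternate −, +, − ⇒ H ≺ 0 ⇒ concave.

concave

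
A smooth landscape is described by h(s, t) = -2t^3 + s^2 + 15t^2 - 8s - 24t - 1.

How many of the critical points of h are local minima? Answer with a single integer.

h separates as a function of s plus a function of t, so ∇h=0 decouples.
∂h/∂s = 2(s - 4) = 0 at s ∈ {4}; ∂h/∂t = -6(t - 4)(t - 1) = 0 at t ∈ {1, 4}.
The Hessian is diagonal: diag(h_ss, h_tt). Second derivatives: h_ss(4)=2; h_tt(1)=18, h_tt(4)=-18.
Local minima occur where both diagonal entries positive: (4, 1). Count: 1.

1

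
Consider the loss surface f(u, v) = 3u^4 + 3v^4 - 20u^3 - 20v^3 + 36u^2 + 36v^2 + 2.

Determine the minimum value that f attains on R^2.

f(u,v) separates as P(u) + Q(v) + 2, so its minimum is min P + min Q + 2.
P'(u) = 12u(u - 3)(u - 2) vanishes at u ∈ {0, 2, 3}; Q'(v) = 12v(v - 3)(v - 2) vanishes at v ∈ {0, 2, 3}.
Local minima of P (where P''>0): P(0)=0, P(3)=27. Local minima of Q: Q(0)=0, Q(3)=27.
So the global minimum of f is P(0) + Q(0) + 2 = 0 + 0 + 2 = 2, attained at (0, 0).

2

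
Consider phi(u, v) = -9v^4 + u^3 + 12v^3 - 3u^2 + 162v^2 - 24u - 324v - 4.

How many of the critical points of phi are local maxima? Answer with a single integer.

phi separates as a function of u plus a function of v, so ∇phi=0 decouples.
∂phi/∂u = 3(u - 4)(u + 2) = 0 at u ∈ {-2, 4}; ∂phi/∂v = -36(v - 3)(v - 1)(v + 3) = 0 at v ∈ {-3, 1, 3}.
The Hessian is diagonal: diag(phi_uu, phi_vv). Second derivatives: phi_uu(-2)=-18, phi_uu(4)=18; phi_vv(-3)=-864, phi_vv(1)=288, phi_vv(3)=-432.
Local maxima occur where both diagonal entries negative: (-2, -3), (-2, 3). Count: 2.

2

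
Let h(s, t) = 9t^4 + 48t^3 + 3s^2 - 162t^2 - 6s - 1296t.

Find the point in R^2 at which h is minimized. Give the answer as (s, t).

(1, 3)

h(s,t) separates as P(s) + Q(t), so its minimum is min P + min Q.
P'(s) = 6s - 6 vanishes at s ∈ {1}; Q'(t) = 36(t - 3)(t + 3)(t + 4) vanishes at t ∈ {-4, -3, 3}.
Local minima of P (where P''>0): P(1)=-3. Local minima of Q: Q(-4)=1824, Q(3)=-3321.
So the global minimum of h is P(1) + Q(3) = -3 − 3321 = -3324, attained at (1, 3).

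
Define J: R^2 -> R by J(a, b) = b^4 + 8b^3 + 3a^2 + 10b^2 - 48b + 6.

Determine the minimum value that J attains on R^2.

-23

J(a,b) separates as P(a) + Q(b) + 6, so its minimum is min P + min Q + 6.
P'(a) = 6a vanishes at a ∈ {0}; Q'(b) = 4(b - 1)(b + 3)(b + 4) vanishes at b ∈ {-4, -3, 1}.
Local minima of P (where P''>0): P(0)=0. Local minima of Q: Q(-4)=96, Q(1)=-29.
So the global minimum of J is P(0) + Q(1) + 6 = 0 − 29 + 6 = -23, attained at (0, 1).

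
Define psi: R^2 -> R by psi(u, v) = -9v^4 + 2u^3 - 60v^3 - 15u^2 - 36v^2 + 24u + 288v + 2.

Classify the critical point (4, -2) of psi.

The mixed partial ∂²psi/∂u∂v is 0, so the Hessian at any point is diag(psi_uu, psi_vv) = diag(6(2u - 5), -36(3v^2 + 10v + 2)).
At (4, -2): H = diag(18, 216).
Both eigenvalues are positive, so H is positive definite: a local minimum.

local minimum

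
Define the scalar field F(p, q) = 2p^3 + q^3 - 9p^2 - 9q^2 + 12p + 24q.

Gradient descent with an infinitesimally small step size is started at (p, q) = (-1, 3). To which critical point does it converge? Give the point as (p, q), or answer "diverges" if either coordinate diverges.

F is separable, so gradient descent decouples: p follows -∂F/∂p, q follows -∂F/∂q.
∂F/∂p = 6(p - 2)(p - 1); at p=-1 this is 36, so p decreases.
∂F/∂q = 3(q - 4)(q - 2); at q=3 this is -3, so q increases.
The p-coordinate has no critical point in that direction and runs off to infinity.

diverges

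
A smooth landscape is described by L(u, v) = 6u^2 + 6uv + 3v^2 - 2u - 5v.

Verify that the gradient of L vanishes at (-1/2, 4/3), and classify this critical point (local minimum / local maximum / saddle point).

∇L = (12u + 6v - 2, 6u + 6v - 5); substituting (-1/2, 4/3) gives ∇L = (0, 0), so (-1/2, 4/3) is indeed a critical point.
The Hessian of L is constant: H = [[12, 6], [6, 6]].
det(H) = 12·6 − 6² = 36.
det(H) > 0 and tr(H) = 18 > 0, so H is positive definite and the point is a local minimum.

local minimum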